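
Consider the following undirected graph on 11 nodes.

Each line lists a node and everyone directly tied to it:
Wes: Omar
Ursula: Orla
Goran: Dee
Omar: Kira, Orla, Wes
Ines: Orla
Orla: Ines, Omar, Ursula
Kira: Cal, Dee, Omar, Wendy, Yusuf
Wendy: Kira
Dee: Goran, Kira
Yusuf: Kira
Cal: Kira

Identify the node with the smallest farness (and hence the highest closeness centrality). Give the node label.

Farness (sum of distances to all others) for each node — Cal:26, Dee:24, Goran:33, Ines:32, Kira:17, Omar:18, Orla:23, Ursula:32, Wendy:26, Wes:27, Yusuf:26.
The smallest farness is 17, for Kira, so Kira has the highest closeness.

Kira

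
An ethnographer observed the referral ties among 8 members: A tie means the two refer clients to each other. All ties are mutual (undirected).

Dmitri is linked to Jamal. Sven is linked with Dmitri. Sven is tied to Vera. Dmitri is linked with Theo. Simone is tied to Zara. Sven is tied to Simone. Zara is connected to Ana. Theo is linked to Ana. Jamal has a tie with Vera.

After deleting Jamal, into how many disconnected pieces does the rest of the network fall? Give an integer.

Jamal's neighbors (Dmitri and Vera) remain reachable from one another through other ties, so the rest of the network stays in one piece.

1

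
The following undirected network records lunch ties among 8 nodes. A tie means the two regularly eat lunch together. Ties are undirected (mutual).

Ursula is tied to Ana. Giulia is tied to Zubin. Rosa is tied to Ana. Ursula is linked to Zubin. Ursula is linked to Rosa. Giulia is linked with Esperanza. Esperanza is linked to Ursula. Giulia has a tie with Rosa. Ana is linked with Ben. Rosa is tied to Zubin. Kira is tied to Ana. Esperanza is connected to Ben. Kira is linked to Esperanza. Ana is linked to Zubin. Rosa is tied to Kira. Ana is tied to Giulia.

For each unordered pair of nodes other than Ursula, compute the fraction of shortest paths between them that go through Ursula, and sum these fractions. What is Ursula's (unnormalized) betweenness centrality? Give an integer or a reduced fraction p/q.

13/12

Pairs whose geodesics pass through Ursula — Zubin–Esperanza: 1/2; Esperanza–Ana: 1/4; Esperanza–Rosa: 1/3.
All other pairs contribute 0.
Summing the contributions gives betweenness(Ursula) = 13/12.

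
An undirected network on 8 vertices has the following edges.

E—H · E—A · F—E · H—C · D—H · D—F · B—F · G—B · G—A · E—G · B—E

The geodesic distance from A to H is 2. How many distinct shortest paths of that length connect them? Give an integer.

1

The shortest distance is 2, and the only length-2 path is A–E–H. So there is exactly 1 shortest path.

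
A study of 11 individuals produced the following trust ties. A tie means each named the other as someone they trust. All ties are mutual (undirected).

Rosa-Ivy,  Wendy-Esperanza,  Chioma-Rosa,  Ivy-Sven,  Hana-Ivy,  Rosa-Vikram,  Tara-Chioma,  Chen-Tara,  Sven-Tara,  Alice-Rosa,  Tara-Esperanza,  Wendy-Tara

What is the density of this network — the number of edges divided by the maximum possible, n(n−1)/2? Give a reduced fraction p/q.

There are 12 edges and 11 nodes, so the maximum possible is C(11,2) = 55.
Density = 12/55.

12/55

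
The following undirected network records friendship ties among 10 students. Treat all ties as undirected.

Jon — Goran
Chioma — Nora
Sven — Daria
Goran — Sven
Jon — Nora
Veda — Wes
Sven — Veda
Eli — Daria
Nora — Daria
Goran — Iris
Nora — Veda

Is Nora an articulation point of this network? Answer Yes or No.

Removing Nora leaves {Daria, Eli, Goran, Iris, Jon, Sven, Veda, and Wes} with no path to {Chioma}, so the network splits into 2 components. Nora is a cut vertex.

Yes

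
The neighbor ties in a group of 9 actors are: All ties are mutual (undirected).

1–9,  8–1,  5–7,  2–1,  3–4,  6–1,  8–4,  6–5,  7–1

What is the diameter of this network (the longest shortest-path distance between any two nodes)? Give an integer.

Eccentricity of each node (its greatest distance to any other): 1:3, 2:4, 3:5, 4:4, 5:5, 6:4, 7:4, 8:3, 9:4.
The maximum eccentricity is 5, realized for instance by the pair 3–5 via 3 – 4 – 8 – 1 – 7 – 5. So the diameter is 5.

5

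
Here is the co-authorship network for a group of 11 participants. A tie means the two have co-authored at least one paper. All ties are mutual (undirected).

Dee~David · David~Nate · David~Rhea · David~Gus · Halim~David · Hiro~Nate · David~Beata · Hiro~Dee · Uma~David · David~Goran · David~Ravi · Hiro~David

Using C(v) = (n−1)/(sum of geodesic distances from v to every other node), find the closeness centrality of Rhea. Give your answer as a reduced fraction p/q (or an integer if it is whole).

Distances from Rhea: Beata:2, David:1, Dee:2, Goran:2, Gus:2, Halim:2, Hiro:2, Nate:2, Ravi:2, Uma:2. Sum = 19.
n = 11, so closeness = 10/19.

10/19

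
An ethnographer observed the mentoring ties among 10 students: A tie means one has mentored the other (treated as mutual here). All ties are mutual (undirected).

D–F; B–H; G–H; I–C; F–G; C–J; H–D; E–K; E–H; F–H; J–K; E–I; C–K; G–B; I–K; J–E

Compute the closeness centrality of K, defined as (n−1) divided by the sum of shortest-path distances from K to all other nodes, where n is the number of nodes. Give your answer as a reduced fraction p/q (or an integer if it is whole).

1/2

Distances from K: B:3, C:1, D:3, E:1, F:3, G:3, H:2, I:1, J:1. Sum = 18.
n = 10, so closeness = 9/18 = 1/2.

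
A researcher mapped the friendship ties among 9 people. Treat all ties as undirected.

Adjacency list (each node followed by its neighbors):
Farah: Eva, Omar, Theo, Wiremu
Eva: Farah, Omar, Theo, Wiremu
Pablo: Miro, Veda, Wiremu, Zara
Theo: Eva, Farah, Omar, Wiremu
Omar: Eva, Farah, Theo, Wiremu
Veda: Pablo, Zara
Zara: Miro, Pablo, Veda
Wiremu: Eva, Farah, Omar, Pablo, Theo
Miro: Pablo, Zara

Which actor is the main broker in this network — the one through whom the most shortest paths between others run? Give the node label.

Unnormalized betweenness of each node: Eva:0, Farah:0, Miro:0, Omar:0, Pablo:31/2, Theo:0, Veda:0, Wiremu:16, Zara:1/2.
Wiremu has the largest value, 16, making it the main broker — the node through which the most shortest paths run.

Wiremu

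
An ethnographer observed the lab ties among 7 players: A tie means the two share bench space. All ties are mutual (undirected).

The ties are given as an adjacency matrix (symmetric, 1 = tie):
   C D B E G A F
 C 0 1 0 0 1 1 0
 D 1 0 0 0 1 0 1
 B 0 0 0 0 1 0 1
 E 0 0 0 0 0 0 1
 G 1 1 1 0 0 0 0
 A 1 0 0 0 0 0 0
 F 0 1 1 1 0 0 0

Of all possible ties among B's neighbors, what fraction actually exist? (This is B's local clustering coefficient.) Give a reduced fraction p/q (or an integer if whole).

0

B's neighbors: F and G (k = 2).
Possible neighbor pairs: C(2,2) = 1. Edges among them: none → e = 0.
Clustering(B) = 0/1.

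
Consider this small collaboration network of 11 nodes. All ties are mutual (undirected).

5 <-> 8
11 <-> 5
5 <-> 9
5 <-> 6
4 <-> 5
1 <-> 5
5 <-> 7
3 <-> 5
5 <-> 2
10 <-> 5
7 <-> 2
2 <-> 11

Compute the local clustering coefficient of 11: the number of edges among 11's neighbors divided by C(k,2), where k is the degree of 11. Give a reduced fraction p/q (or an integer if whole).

11's neighbors: 2 and 5 (k = 2).
Possible neighbor pairs: C(2,2) = 1. Edges among them: 2–5 → e = 1.
Clustering(11) = 1/1.

1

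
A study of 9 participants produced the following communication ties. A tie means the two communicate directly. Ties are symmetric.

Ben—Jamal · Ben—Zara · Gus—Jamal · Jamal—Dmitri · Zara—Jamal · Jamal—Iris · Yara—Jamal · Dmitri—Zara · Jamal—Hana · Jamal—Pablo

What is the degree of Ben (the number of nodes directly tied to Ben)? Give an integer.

2

Ben is directly tied to Jamal and Zara. That is 2 neighbors, so the degree of Ben is 2.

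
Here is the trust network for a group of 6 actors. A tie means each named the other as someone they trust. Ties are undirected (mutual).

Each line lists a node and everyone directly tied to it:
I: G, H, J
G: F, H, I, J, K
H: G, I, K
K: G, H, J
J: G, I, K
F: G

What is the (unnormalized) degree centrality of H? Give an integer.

H is directly tied to G, I, and K. That is 3 neighbors, so the degree of H is 3.

3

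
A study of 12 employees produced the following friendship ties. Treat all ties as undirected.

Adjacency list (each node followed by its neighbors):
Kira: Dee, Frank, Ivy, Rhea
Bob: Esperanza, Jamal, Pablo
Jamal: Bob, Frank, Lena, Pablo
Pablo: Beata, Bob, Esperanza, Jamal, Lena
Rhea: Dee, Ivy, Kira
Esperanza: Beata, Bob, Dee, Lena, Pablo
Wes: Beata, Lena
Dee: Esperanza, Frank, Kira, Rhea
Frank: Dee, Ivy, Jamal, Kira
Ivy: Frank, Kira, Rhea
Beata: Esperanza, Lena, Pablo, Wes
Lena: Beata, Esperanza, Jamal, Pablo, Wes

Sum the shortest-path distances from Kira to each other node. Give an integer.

24

Distances from Kira: Beata:3, Bob:3, Dee:1, Esperanza:2, Frank:1, Ivy:1, Jamal:2, Lena:3, Pablo:3, Rhea:1, Wes:4.
Sum = 3 + 3 + 1 + 2 + 1 + 1 + 2 + 3 + 3 + 1 + 4 = 24.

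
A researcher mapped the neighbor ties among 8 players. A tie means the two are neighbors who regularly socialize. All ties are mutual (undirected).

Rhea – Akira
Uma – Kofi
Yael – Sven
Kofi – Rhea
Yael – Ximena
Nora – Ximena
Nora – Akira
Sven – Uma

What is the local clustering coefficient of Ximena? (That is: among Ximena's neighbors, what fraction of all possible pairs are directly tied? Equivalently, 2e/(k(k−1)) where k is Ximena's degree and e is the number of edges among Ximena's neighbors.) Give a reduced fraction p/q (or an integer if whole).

0

Ximena's neighbors: Nora and Yael (k = 2).
Possible neighbor pairs: C(2,2) = 1. Edges among them: none → e = 0.
Clustering(Ximena) = 0/1.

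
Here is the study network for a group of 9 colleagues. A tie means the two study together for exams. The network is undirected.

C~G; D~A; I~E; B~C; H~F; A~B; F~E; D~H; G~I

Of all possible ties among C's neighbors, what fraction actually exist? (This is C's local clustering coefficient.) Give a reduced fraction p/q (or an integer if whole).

0

C's neighbors: B and G (k = 2).
Possible neighbor pairs: C(2,2) = 1. Edges among them: none → e = 0.
Clustering(C) = 0/1.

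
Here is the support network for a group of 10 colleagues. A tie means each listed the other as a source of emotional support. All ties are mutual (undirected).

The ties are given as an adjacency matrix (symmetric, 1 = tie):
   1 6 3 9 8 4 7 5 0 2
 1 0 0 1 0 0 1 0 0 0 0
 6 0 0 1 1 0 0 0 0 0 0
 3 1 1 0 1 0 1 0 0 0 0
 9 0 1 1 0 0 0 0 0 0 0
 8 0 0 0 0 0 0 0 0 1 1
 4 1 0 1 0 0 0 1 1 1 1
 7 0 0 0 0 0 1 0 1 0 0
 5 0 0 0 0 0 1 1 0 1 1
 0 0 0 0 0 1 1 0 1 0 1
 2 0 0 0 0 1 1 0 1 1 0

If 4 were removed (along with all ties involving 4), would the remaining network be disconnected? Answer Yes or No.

Removing 4 leaves {1, 3, 6, and 9} with no path to {0, 2, 5, 7, and 8}, so the network splits into 2 components. 4 is a cut vertex.

Yes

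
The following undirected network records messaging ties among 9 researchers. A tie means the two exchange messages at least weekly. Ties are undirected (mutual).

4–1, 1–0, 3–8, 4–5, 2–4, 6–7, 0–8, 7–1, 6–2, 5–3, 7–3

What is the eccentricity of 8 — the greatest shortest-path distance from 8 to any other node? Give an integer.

Distances from 8: 0:1, 1:2, 2:4, 3:1, 4:3, 5:2, 6:3, 7:2.
The largest is 4 (to 2), so the eccentricity of 8 is 4.

4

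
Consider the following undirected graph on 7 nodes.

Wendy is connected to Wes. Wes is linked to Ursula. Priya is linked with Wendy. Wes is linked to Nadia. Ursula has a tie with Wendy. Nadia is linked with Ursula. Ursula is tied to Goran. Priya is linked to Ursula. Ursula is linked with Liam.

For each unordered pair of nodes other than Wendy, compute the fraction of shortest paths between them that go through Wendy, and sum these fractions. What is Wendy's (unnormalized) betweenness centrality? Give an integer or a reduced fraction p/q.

1/2

Pairs whose geodesics pass through Wendy — Priya–Wes: 1/2.
All other pairs contribute 0.
Summing the contributions gives betweenness(Wendy) = 1/2.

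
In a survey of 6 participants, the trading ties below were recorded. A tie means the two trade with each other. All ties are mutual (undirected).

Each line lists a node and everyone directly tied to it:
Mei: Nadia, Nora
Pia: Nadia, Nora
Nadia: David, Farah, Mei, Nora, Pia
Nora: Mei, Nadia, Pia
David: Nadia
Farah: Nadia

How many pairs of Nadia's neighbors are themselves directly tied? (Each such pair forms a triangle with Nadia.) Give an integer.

Nadia's neighbors: David, Farah, Mei, Nora, and Pia.
Neighbor pairs that are themselves tied: Nadia–Mei–Nora; Nadia–Nora–Pia. Each forms one triangle with Nadia, for 2 in total.

2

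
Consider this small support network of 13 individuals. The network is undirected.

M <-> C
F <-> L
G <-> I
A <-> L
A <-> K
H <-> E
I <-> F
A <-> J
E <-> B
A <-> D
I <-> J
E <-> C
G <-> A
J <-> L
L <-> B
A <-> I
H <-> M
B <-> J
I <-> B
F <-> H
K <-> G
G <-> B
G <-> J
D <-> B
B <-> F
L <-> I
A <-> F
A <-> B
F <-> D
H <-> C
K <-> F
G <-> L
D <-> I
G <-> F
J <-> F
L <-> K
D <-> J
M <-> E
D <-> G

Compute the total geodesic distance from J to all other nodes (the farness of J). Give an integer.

Distances from J: A:1, B:1, C:3, D:1, E:2, F:1, G:1, H:2, I:1, K:2, L:1, M:3.
Sum = 1 + 1 + 3 + 1 + 2 + 1 + 1 + 2 + 1 + 2 + 1 + 3 = 19.

19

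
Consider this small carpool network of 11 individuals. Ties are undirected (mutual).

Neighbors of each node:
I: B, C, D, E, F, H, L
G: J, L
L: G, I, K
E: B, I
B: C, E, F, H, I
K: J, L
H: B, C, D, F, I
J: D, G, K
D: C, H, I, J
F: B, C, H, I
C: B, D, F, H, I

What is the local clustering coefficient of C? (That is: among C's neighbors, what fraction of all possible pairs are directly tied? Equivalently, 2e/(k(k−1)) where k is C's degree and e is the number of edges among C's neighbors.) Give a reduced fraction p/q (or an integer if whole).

C's neighbors: B, D, F, H, and I (k = 5).
Possible neighbor pairs: C(5,2) = 10. Edges among them: B–F, B–H, B–I, D–H, D–I, F–H, F–I, H–I → e = 8.
Clustering(C) = 8/10 = 4/5.

4/5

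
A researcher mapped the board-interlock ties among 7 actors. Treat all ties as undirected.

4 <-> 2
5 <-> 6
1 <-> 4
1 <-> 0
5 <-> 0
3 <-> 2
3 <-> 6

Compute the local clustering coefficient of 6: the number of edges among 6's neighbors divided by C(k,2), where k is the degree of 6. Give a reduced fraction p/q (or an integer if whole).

0

6's neighbors: 3 and 5 (k = 2).
Possible neighbor pairs: C(2,2) = 1. Edges among them: none → e = 0.
Clustering(6) = 0/1.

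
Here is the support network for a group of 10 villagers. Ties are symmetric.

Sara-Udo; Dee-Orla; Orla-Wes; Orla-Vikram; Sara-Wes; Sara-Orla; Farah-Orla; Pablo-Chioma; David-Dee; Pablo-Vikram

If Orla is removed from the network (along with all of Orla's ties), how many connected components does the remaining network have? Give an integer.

4

Without Orla, the remaining ties split the others into: {Sara, Udo, Wes}; {Chioma, Pablo, Vikram}; {David, Dee}; {Farah}.
That's 4 separate components.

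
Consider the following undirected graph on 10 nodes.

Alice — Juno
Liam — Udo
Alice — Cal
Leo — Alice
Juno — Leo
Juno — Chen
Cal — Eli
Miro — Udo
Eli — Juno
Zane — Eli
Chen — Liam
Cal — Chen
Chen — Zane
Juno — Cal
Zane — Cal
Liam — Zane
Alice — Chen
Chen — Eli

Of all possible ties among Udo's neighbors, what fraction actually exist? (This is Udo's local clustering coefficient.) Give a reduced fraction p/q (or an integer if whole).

0

Udo's neighbors: Liam and Miro (k = 2).
Possible neighbor pairs: C(2,2) = 1. Edges among them: none → e = 0.
Clustering(Udo) = 0/1.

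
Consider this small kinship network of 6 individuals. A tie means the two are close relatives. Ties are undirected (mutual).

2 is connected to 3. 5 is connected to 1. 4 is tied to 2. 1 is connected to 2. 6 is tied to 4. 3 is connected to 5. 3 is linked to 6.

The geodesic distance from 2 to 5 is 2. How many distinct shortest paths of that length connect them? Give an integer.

The shortest distance is 2. The length-2 paths are: 2–1–5; 2–3–5.
That gives 2 distinct shortest paths.

2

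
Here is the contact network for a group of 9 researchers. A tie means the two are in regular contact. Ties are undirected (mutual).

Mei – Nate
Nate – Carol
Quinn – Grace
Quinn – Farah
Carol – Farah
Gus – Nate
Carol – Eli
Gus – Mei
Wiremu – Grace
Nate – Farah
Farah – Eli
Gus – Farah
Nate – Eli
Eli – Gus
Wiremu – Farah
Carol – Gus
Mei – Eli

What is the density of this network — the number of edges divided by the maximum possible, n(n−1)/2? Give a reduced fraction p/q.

There are 17 edges and 9 nodes, so the maximum possible is C(9,2) = 36.
Density = 17/36.

17/36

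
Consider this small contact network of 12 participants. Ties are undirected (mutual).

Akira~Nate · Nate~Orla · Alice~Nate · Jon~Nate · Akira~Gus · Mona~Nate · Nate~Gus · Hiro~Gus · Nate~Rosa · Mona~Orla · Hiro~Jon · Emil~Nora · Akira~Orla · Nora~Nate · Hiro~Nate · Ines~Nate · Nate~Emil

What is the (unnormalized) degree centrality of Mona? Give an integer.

Mona is directly tied to Nate and Orla. That is 2 neighbors, so the degree of Mona is 2.

2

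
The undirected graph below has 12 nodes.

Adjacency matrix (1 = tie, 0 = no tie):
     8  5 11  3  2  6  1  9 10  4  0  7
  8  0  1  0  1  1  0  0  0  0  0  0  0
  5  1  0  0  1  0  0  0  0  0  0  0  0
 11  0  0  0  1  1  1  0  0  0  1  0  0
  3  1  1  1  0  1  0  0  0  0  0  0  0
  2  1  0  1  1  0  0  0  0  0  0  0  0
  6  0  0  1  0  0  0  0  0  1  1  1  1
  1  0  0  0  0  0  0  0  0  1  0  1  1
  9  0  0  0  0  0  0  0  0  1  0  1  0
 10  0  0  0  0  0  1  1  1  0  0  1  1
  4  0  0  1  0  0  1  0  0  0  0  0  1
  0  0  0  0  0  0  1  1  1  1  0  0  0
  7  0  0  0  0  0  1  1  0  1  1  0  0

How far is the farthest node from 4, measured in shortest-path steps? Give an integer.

Distances from 4: 0:2, 1:2, 2:2, 3:2, 5:3, 6:1, 7:1, 8:3, 9:3, 10:2, 11:1.
The largest is 3 (to 8, 5, and 9), so the eccentricity of 4 is 3.

3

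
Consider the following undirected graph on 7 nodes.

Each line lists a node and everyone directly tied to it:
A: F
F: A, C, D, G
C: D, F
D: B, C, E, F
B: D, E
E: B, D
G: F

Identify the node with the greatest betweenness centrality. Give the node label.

F

Unnormalized betweenness of each node: A:0, B:0, C:0, D:8, E:0, F:9, G:0.
F has the largest value, 9, making it the main broker — the node through which the most shortest paths run.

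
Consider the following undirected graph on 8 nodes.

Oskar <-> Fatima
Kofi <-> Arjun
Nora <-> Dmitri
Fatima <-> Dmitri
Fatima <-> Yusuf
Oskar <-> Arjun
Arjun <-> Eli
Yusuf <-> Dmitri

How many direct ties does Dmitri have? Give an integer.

3

Dmitri is directly tied to Fatima, Nora, and Yusuf. That is 3 neighbors, so the degree of Dmitri is 3.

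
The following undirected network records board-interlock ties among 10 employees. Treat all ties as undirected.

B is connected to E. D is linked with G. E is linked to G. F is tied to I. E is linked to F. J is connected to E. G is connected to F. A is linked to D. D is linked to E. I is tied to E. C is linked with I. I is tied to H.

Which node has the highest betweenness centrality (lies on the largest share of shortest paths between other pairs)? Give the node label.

E

Unnormalized betweenness of each node: A:0, B:0, C:0, D:8, E:47/2, F:3/2, G:1, H:0, I:15, J:0.
E has the largest value, 47/2, making it the main broker — the node through which the most shortest paths run.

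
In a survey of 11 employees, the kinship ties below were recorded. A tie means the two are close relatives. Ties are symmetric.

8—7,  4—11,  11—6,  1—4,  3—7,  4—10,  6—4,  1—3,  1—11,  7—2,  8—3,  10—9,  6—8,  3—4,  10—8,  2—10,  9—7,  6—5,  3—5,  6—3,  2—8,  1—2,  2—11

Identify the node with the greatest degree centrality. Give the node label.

3

Degrees — 1:4, 2:5, 3:6, 4:5, 5:2, 6:5, 7:4, 8:5, 9:2, 10:4, 11:4.
The maximum is 6, attained only by 3.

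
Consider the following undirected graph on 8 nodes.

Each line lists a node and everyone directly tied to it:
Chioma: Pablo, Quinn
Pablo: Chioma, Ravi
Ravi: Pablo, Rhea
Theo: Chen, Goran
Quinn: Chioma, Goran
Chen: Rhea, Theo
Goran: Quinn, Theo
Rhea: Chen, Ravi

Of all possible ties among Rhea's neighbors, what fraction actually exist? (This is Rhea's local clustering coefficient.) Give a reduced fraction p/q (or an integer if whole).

0

Rhea's neighbors: Chen and Ravi (k = 2).
Possible neighbor pairs: C(2,2) = 1. Edges among them: none → e = 0.
Clustering(Rhea) = 0/1.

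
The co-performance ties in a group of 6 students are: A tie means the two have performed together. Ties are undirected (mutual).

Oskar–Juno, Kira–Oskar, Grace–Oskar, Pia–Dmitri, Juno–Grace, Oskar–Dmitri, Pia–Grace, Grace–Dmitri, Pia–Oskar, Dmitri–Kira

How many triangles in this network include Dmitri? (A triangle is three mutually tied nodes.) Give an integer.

Dmitri's neighbors: Grace, Kira, Oskar, and Pia.
Neighbor pairs that are themselves tied: Dmitri–Grace–Oskar; Dmitri–Grace–Pia; Dmitri–Kira–Oskar; Dmitri–Oskar–Pia. Each forms one triangle with Dmitri, for 4 in total.

4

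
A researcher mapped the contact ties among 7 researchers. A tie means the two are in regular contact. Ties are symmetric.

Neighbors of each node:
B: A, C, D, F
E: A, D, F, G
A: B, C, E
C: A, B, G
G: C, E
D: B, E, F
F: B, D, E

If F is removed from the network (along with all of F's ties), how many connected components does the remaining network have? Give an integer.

1

F's neighbors (B, D, and E) remain reachable from one another through other ties, so the rest of the network stays in one piece.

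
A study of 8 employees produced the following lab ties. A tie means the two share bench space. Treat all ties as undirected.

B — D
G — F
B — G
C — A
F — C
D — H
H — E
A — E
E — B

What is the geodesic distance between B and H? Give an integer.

One shortest route is B – E – H, which uses 2 edges, and B and H are not directly tied, so nothing shorter exists. So d(B,H) = 2.

2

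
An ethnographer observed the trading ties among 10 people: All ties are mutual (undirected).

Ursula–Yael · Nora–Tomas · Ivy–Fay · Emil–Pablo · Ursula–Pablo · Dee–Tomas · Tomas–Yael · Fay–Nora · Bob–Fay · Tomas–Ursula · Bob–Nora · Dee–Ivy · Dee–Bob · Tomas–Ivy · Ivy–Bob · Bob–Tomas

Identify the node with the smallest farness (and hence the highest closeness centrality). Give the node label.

Tomas

Farness (sum of distances to all others) for each node — Bob:16, Dee:18, Emil:30, Fay:22, Ivy:17, Nora:18, Pablo:22, Tomas:13, Ursula:16, Yael:18.
The smallest farness is 13, for Tomas, so Tomas has the highest closeness.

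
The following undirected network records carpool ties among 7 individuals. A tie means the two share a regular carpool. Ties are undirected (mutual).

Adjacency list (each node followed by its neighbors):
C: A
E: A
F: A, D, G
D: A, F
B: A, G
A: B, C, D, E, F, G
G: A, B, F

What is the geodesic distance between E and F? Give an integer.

One shortest route is E – A – F, which uses 2 edges, and E and F are not directly tied, so nothing shorter exists. So d(E,F) = 2.

2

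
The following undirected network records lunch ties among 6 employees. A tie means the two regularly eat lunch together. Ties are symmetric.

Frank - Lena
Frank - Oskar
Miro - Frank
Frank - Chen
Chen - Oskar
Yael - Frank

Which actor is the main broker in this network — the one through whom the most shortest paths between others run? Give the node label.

Unnormalized betweenness of each node: Chen:0, Frank:9, Lena:0, Miro:0, Oskar:0, Yael:0.
Frank has the largest value, 9, making it the main broker — the node through which the most shortest paths run.

Frank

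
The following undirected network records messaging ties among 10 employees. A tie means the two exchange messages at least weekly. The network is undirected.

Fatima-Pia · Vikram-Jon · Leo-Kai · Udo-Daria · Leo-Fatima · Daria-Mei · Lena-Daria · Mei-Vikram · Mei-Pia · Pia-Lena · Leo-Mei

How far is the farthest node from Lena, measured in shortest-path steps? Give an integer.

Distances from Lena: Daria:1, Fatima:2, Jon:4, Kai:4, Leo:3, Mei:2, Pia:1, Udo:2, Vikram:3.
The largest is 4 (to Jon and Kai), so the eccentricity of Lena is 4.

4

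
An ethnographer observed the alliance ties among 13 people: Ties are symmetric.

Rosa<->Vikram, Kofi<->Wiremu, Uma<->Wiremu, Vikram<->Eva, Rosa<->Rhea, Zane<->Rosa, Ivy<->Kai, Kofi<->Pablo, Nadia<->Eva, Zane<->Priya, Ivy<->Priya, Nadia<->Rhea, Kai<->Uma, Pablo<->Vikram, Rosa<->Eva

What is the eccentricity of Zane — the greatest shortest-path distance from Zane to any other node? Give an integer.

Distances from Zane: Eva:2, Ivy:2, Kai:3, Kofi:4, Nadia:3, Pablo:3, Priya:1, Rhea:2, Rosa:1, Uma:4, Vikram:2, Wiremu:5.
The largest is 5 (to Wiremu), so the eccentricity of Zane is 5.

5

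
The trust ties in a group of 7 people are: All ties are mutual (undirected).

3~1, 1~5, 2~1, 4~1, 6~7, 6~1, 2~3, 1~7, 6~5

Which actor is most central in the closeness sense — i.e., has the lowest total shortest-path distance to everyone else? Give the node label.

1

Farness (sum of distances to all others) for each node — 1:6, 2:10, 3:10, 4:11, 5:10, 6:9, 7:10.
The smallest farness is 6, for 1, so 1 has the highest closeness.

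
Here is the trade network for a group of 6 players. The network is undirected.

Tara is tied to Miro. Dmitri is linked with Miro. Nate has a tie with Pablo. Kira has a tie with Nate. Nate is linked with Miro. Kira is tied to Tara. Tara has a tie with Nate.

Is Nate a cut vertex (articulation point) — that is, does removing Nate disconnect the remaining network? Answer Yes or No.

Removing Nate leaves {Dmitri, Kira, Miro, and Tara} with no path to {Pablo}, so the network splits into 2 components. Nate is a cut vertex.

Yes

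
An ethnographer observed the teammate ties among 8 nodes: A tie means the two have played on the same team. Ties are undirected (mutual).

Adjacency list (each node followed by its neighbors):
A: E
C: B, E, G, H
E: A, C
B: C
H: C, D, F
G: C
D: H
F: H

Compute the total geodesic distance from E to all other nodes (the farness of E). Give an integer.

Distances from E: A:1, B:2, C:1, D:3, F:3, G:2, H:2.
Sum = 1 + 2 + 1 + 3 + 3 + 2 + 2 = 14.

14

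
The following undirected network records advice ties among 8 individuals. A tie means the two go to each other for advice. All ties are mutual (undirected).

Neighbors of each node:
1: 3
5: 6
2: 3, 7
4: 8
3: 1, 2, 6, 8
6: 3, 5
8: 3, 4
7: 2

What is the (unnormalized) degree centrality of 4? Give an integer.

1

4 is directly tied to 8. That is 1 neighbor, so the degree of 4 is 1.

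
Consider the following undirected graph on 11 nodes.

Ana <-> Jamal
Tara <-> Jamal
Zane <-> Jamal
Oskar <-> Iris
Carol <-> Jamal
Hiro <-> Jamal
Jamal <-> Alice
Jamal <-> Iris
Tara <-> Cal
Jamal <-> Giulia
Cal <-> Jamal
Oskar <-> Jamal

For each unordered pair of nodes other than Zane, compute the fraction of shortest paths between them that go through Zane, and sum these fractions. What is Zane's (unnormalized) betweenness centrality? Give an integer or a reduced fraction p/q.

No shortest path between any pair of other nodes passes through Zane.
Summing the contributions gives betweenness(Zane) = 0.

0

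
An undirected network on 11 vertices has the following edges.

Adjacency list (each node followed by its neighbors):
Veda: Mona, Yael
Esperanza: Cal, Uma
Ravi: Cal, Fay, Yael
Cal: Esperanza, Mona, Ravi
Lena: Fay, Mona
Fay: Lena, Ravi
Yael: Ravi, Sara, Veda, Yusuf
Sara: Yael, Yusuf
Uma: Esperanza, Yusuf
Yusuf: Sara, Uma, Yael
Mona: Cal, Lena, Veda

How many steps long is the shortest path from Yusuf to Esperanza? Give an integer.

2

One shortest route is Yusuf – Uma – Esperanza, which uses 2 edges, and Yusuf and Esperanza are not directly tied, so nothing shorter exists. So d(Yusuf,Esperanza) = 2.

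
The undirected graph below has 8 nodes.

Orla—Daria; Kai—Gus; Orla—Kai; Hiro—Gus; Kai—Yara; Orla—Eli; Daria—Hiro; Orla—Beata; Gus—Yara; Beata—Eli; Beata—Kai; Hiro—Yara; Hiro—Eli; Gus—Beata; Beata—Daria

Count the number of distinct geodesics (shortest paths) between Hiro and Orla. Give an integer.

2

The shortest distance is 2. The length-2 paths are: Hiro–Eli–Orla; Hiro–Daria–Orla.
That gives 2 distinct shortest paths.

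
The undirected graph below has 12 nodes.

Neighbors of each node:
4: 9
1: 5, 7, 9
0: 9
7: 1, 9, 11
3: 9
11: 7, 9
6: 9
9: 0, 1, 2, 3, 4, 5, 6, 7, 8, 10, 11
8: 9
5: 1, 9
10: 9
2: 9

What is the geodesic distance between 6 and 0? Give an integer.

One shortest route is 6 – 9 – 0, which uses 2 edges, and 6 and 0 are not directly tied, so nothing shorter exists. So d(6,0) = 2.

2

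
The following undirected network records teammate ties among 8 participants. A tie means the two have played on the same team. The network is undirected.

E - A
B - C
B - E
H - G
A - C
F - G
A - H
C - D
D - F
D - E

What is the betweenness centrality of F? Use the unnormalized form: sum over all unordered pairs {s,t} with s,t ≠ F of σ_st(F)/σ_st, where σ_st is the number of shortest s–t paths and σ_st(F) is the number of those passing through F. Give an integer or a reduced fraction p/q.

Pairs whose geodesics pass through F — H–D: 1/3; G–D: 1; G–C: 1/2; G–B: 2/4; G–E: 1/2.
All other pairs contribute 0.
Summing the contributions gives betweenness(F) = 17/6.

17/6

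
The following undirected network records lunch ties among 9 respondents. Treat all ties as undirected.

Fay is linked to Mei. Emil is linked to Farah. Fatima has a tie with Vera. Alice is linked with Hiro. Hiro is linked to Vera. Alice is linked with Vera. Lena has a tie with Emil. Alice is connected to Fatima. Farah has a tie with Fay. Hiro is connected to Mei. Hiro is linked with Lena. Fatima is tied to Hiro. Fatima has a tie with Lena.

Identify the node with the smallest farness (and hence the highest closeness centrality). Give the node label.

Farness (sum of distances to all others) for each node — Alice:17, Emil:17, Farah:20, Fatima:14, Fay:18, Hiro:12, Lena:14, Mei:15, Vera:17.
The smallest farness is 12, for Hiro, so Hiro has the highest closeness.

Hiro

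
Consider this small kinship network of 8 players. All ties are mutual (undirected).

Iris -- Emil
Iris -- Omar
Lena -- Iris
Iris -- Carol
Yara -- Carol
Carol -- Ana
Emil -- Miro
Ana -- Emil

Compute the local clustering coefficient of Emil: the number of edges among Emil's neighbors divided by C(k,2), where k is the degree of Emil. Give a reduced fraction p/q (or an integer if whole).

Emil's neighbors: Ana, Iris, and Miro (k = 3).
Possible neighbor pairs: C(3,2) = 3. Edges among them: none → e = 0.
Clustering(Emil) = 0/3 = 0.

0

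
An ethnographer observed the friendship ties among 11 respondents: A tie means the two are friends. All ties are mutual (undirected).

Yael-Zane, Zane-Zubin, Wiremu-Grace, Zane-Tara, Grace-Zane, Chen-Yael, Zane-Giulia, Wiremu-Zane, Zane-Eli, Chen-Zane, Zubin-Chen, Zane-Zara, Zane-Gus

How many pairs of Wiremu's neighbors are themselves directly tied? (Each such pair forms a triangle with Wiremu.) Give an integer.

Wiremu's neighbors: Grace and Zane.
Neighbor pairs that are themselves tied: Wiremu–Grace–Zane. Each forms one triangle with Wiremu, for 1 in total.

1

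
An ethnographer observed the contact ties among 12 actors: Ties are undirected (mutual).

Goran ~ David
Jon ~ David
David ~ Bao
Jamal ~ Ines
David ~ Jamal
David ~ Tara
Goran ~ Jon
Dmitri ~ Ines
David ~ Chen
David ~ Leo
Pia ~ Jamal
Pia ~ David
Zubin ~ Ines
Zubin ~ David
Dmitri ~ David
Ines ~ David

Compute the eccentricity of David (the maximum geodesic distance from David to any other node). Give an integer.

1

Distances from David: Bao:1, Chen:1, Dmitri:1, Goran:1, Ines:1, Jamal:1, Jon:1, Leo:1, Pia:1, Tara:1, Zubin:1.
The largest is 1 (to Bao, Goran, Ines, Pia, Dmitri, Leo, Tara, Jon, Chen, Jamal, and Zubin), so the eccentricity of David is 1.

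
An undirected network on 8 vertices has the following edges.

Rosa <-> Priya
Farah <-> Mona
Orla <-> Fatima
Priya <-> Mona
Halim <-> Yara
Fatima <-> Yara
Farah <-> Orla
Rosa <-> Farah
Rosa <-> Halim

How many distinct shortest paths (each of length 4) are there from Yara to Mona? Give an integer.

The shortest distance is 4. The length-4 paths are: Yara–Halim–Rosa–Priya–Mona; Yara–Halim–Rosa–Farah–Mona; Yara–Fatima–Orla–Farah–Mona.
That gives 3 distinct shortest paths.

3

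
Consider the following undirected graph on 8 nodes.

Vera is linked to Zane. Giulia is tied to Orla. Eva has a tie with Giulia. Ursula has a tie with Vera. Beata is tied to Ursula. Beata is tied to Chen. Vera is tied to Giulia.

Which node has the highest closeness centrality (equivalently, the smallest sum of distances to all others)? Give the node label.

Vera

Farness (sum of distances to all others) for each node — Beata:18, Chen:24, Eva:20, Giulia:14, Orla:20, Ursula:14, Vera:12, Zane:18.
The smallest farness is 12, for Vera, so Vera has the highest closeness.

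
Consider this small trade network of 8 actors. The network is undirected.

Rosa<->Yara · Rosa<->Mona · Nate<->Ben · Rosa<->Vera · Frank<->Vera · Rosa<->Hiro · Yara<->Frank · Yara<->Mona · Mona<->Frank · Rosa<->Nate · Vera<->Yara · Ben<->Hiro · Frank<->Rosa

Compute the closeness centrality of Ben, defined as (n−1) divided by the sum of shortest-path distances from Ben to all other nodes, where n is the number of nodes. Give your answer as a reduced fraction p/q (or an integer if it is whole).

Distances from Ben: Frank:3, Hiro:1, Mona:3, Nate:1, Rosa:2, Vera:3, Yara:3. Sum = 16.
n = 8, so closeness = 7/16.

7/16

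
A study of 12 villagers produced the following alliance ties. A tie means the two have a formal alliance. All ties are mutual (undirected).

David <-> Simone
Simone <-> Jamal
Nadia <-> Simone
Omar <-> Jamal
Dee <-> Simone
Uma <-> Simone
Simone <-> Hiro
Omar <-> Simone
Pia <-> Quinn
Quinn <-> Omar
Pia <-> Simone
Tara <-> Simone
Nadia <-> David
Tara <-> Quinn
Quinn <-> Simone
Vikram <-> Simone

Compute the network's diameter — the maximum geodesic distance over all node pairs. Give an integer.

2

Eccentricity of each node (its greatest distance to any other): David:2, Dee:2, Hiro:2, Jamal:2, Nadia:2, Omar:2, Pia:2, Quinn:2, Simone:1, Tara:2, Uma:2, Vikram:2.
The maximum eccentricity is 2, realized for instance by the pair Tara–Uma via Tara – Simone – Uma. So the diameter is 2.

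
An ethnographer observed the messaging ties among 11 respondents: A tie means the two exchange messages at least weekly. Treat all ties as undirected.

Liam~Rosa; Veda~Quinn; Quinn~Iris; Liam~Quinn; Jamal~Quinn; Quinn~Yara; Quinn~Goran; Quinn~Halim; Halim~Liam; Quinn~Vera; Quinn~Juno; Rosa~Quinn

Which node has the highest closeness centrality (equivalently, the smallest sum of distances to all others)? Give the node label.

Farness (sum of distances to all others) for each node — Goran:19, Halim:18, Iris:19, Jamal:19, Juno:19, Liam:17, Quinn:10, Rosa:18, Veda:19, Vera:19, Yara:19.
The smallest farness is 10, for Quinn, so Quinn has the highest closeness.

Quinn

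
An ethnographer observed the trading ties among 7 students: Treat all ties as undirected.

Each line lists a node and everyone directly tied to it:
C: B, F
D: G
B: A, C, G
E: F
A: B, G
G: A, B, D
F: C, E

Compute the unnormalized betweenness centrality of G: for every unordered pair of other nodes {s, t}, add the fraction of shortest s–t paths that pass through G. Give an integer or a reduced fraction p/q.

5

Pairs whose geodesics pass through G — E–D: 1; A–D: 1; F–D: 1; C–D: 1; D–B: 1.
All other pairs contribute 0.
Summing the contributions gives betweenness(G) = 5.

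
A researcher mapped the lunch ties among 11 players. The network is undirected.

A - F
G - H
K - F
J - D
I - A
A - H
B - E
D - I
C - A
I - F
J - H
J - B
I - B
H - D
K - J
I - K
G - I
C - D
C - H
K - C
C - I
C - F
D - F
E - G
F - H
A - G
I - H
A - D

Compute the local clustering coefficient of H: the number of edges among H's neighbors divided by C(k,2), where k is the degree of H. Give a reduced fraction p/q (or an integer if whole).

13/21

H's neighbors: A, C, D, F, G, I, and J (k = 7).
Possible neighbor pairs: C(7,2) = 21. Edges among them: A–C, A–D, A–F, A–G, A–I, C–D, C–F, C–I, D–F, D–I, D–J, F–I, G–I → e = 13.
Clustering(H) = 13/21.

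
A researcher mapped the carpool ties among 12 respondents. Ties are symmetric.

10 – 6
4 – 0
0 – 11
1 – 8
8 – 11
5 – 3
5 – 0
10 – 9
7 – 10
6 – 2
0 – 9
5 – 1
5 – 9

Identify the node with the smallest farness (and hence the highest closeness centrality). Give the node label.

9

Farness (sum of distances to all others) for each node — 0:22, 1:29, 2:43, 3:32, 4:32, 5:22, 6:33, 7:35, 8:35, 9:21, 10:25, 11:29.
The smallest farness is 21, for 9, so 9 has the highest closeness.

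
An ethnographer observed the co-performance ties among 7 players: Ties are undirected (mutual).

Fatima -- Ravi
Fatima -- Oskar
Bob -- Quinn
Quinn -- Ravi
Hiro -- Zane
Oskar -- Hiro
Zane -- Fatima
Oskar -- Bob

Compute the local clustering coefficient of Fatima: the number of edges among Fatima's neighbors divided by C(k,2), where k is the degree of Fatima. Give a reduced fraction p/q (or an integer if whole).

Fatima's neighbors: Oskar, Ravi, and Zane (k = 3).
Possible neighbor pairs: C(3,2) = 3. Edges among them: none → e = 0.
Clustering(Fatima) = 0/3 = 0.

0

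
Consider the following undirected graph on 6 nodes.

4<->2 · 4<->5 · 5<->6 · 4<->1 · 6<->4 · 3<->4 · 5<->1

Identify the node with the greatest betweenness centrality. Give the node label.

4

Unnormalized betweenness of each node: 1:0, 2:0, 3:0, 4:15/2, 5:1/2, 6:0.
4 has the largest value, 15/2, making it the main broker — the node through which the most shortest paths run.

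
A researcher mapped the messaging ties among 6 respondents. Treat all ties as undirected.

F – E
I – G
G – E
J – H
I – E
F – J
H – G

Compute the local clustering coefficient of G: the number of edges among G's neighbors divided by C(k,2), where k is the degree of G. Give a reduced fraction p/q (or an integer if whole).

1/3

G's neighbors: E, H, and I (k = 3).
Possible neighbor pairs: C(3,2) = 3. Edges among them: E–I → e = 1.
Clustering(G) = 1/3.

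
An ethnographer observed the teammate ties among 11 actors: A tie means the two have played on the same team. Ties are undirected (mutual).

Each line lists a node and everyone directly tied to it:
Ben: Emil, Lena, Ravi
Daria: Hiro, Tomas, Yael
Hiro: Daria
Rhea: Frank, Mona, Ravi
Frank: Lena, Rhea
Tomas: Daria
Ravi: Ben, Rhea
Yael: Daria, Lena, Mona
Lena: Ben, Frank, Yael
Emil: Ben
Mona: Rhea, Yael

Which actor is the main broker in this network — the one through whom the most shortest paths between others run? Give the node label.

Unnormalized betweenness of each node: Ben:12, Daria:17, Emil:0, Frank:1, Hiro:0, Lena:17, Mona:6, Ravi:3, Rhea:6, Tomas:0, Yael:23.
Yael has the largest value, 23, making it the main broker — the node through which the most shortest paths run.

Yael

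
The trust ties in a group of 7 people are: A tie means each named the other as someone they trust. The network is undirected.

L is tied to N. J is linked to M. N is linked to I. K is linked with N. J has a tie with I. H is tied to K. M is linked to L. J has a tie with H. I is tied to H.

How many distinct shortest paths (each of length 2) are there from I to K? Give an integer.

The shortest distance is 2. The length-2 paths are: I–N–K; I–H–K.
That gives 2 distinct shortest paths.

2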